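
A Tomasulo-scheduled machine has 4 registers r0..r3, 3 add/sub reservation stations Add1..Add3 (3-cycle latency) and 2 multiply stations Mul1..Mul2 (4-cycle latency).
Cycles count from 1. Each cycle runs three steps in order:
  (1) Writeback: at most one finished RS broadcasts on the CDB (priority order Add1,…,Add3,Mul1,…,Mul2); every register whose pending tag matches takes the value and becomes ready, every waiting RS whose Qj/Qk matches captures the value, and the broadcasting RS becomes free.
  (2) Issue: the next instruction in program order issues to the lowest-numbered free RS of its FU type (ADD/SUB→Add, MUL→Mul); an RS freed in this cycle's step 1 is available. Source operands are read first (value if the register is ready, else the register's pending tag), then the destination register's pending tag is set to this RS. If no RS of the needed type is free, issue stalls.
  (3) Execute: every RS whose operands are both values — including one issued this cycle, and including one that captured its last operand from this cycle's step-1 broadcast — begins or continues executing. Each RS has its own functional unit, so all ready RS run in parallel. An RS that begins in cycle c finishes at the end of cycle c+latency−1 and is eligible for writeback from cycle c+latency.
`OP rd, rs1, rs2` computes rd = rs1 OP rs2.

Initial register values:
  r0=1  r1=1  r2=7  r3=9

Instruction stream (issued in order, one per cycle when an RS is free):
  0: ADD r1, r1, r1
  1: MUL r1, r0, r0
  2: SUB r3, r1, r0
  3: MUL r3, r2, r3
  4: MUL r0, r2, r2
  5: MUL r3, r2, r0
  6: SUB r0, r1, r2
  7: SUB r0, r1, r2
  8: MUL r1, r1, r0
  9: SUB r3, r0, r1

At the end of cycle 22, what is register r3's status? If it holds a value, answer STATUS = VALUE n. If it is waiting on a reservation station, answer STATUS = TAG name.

STATUS = VALUE 0

cycle 1: issue ADD r1<-Add1 // r0:1,r1:Add1,r2:7,r3:9
cycle 2: issue MUL r1<-Mul1 // r0:1,r1:Mul1,r2:7,r3:9
cycle 3: issue SUB r3<-Add2 // r0:1,r1:Mul1,r2:7,r3:Add2
cycle 4: CDB Add1=2; issue MUL r3<-Mul2 // r0:1,r1:Mul1,r2:7,r3:Mul2
cycle 5: stall // r0:1,r1:Mul1,r2:7,r3:Mul2
cycle 6: CDB Mul1=1; issue MUL r0<-Mul1 // r0:Mul1,r1:1,r2:7,r3:Mul2
cycle 7: stall // r0:Mul1,r1:1,r2:7,r3:Mul2
cycle 8: stall // r0:Mul1,r1:1,r2:7,r3:Mul2
cycle 9: CDB Add2=0; stall // r0:Mul1,r1:1,r2:7,r3:Mul2
cycle 10: CDB Mul1=49; issue MUL r3<-Mul1 // r0:49,r1:1,r2:7,r3:Mul1
cycle 11: issue SUB r0<-Add1 // r0:Add1,r1:1,r2:7,r3:Mul1
cycle 12: issue SUB r0<-Add2 // r0:Add2,r1:1,r2:7,r3:Mul1
cycle 13: CDB Mul2=0; issue MUL r1<-Mul2 // r0:Add2,r1:Mul2,r2:7,r3:Mul1
cycle 14: CDB Add1=-6; issue SUB r3<-Add1 // r0:Add2,r1:Mul2,r2:7,r3:Add1
cycle 15: CDB Add2=-6 // r0:-6,r1:Mul2,r2:7,r3:Add1
cycle 16: CDB Mul1=343 // r0:-6,r1:Mul2,r2:7,r3:Add1
cycle 17: - // r0:-6,r1:Mul2,r2:7,r3:Add1
cycle 18: - // r0:-6,r1:Mul2,r2:7,r3:Add1
cycle 19: CDB Mul2=-6 // r0:-6,r1:-6,r2:7,r3:Add1
cycle 20: - // r0:-6,r1:-6,r2:7,r3:Add1
cycle 21: - // r0:-6,r1:-6,r2:7,r3:Add1
cycle 22: CDB Add1=0 // r0:-6,r1:-6,r2:7,r3:0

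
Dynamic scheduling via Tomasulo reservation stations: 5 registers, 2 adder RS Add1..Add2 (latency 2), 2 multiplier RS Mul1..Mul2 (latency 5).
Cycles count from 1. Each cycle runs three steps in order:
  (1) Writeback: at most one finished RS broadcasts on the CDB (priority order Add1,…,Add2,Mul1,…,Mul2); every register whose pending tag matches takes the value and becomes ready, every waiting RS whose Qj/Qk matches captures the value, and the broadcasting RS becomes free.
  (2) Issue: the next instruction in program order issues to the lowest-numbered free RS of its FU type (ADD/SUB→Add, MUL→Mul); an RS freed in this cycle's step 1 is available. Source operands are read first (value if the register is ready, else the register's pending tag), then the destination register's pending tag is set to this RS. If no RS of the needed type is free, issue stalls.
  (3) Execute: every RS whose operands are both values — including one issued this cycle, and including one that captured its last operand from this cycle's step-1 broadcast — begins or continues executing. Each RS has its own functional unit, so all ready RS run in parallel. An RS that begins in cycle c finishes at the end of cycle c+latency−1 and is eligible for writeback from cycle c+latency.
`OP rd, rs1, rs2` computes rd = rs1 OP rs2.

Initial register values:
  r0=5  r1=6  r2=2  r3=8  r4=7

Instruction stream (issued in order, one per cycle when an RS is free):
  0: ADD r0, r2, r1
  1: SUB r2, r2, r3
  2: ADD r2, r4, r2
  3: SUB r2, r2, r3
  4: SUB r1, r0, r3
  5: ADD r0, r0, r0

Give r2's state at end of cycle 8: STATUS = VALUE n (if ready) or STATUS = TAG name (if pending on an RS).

  c1: issue ADD r0<-Add1  regs: r0:Add1,r1:6,r2:2,r3:8,r4:7
  c2: issue SUB r2<-Add2  regs: r0:Add1,r1:6,r2:Add2,r3:8,r4:7
  c3: CDB Add1=8; issue ADD r2<-Add1  regs: r0:8,r1:6,r2:Add1,r3:8,r4:7
  c4: CDB Add2=-6; issue SUB r2<-Add2  regs: r0:8,r1:6,r2:Add2,r3:8,r4:7
  c5: stall  regs: r0:8,r1:6,r2:Add2,r3:8,r4:7
  c6: CDB Add1=1; issue SUB r1<-Add1  regs: r0:8,r1:Add1,r2:Add2,r3:8,r4:7
  c7: stall  regs: r0:8,r1:Add1,r2:Add2,r3:8,r4:7
  c8: CDB Add1=0; issue ADD r0<-Add1  regs: r0:Add1,r1:0,r2:Add2,r3:8,r4:7

STATUS = TAG Add2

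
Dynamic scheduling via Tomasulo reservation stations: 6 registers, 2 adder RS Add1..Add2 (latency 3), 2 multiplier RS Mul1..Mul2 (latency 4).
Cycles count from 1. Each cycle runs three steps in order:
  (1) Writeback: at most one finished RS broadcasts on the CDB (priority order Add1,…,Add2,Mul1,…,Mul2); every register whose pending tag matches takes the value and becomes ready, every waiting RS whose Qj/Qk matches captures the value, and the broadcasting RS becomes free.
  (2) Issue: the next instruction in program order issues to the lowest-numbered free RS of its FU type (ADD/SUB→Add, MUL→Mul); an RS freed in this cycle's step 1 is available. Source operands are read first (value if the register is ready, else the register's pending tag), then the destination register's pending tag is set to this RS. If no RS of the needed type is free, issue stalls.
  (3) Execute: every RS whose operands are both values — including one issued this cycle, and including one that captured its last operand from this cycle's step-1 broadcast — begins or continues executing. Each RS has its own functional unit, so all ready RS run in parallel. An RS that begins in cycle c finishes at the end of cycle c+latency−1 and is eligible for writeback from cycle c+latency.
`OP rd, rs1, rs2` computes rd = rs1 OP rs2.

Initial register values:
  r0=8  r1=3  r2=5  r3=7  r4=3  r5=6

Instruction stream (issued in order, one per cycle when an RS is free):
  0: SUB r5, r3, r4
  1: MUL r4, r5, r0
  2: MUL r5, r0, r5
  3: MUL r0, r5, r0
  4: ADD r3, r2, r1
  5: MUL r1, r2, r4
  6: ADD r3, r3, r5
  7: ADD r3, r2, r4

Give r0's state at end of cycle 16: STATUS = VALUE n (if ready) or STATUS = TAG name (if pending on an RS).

cycle 1: issue SUB r5<-Add1 // r0:8,r1:3,r2:5,r3:7,r4:3,r5:Add1
cycle 2: issue MUL r4<-Mul1 // r0:8,r1:3,r2:5,r3:7,r4:Mul1,r5:Add1
cycle 3: issue MUL r5<-Mul2 // r0:8,r1:3,r2:5,r3:7,r4:Mul1,r5:Mul2
cycle 4: CDB Add1=4; stall // r0:8,r1:3,r2:5,r3:7,r4:Mul1,r5:Mul2
cycle 5: stall // r0:8,r1:3,r2:5,r3:7,r4:Mul1,r5:Mul2
cycle 6: stall // r0:8,r1:3,r2:5,r3:7,r4:Mul1,r5:Mul2
cycle 7: stall // r0:8,r1:3,r2:5,r3:7,r4:Mul1,r5:Mul2
cycle 8: CDB Mul1=32; issue MUL r0<-Mul1 // r0:Mul1,r1:3,r2:5,r3:7,r4:32,r5:Mul2
cycle 9: CDB Mul2=32; issue ADD r3<-Add1 // r0:Mul1,r1:3,r2:5,r3:Add1,r4:32,r5:32
cycle 10: issue MUL r1<-Mul2 // r0:Mul1,r1:Mul2,r2:5,r3:Add1,r4:32,r5:32
cycle 11: issue ADD r3<-Add2 // r0:Mul1,r1:Mul2,r2:5,r3:Add2,r4:32,r5:32
cycle 12: CDB Add1=8; issue ADD r3<-Add1 // r0:Mul1,r1:Mul2,r2:5,r3:Add1,r4:32,r5:32
cycle 13: CDB Mul1=256 // r0:256,r1:Mul2,r2:5,r3:Add1,r4:32,r5:32
cycle 14: CDB Mul2=160 // r0:256,r1:160,r2:5,r3:Add1,r4:32,r5:32
cycle 15: CDB Add1=37 // r0:256,r1:160,r2:5,r3:37,r4:32,r5:32
cycle 16: CDB Add2=40 // r0:256,r1:160,r2:5,r3:37,r4:32,r5:32

STATUS = VALUE 256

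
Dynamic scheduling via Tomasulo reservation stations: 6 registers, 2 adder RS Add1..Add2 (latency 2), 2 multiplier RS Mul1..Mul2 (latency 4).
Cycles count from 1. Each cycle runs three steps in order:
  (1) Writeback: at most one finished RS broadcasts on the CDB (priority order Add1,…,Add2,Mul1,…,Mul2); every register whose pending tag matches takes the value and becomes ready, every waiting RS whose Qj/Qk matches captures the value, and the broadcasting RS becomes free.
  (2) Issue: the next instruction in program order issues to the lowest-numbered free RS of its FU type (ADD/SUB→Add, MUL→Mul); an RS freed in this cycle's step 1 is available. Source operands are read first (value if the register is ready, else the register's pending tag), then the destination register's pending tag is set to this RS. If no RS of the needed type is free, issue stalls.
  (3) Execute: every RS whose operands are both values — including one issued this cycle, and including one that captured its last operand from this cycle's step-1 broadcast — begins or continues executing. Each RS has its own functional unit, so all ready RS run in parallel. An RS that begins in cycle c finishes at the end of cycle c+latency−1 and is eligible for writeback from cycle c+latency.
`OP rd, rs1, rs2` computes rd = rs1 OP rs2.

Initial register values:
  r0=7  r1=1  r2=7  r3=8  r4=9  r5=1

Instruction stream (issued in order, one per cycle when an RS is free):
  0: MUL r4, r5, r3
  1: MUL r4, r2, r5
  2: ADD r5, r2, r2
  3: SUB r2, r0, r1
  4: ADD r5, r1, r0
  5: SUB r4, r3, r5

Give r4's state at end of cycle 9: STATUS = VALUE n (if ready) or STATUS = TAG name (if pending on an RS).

cycle 1: issue MUL r4<-Mul1 // r0:7,r1:1,r2:7,r3:8,r4:Mul1,r5:1
cycle 2: issue MUL r4<-Mul2 // r0:7,r1:1,r2:7,r3:8,r4:Mul2,r5:1
cycle 3: issue ADD r5<-Add1 // r0:7,r1:1,r2:7,r3:8,r4:Mul2,r5:Add1
cycle 4: issue SUB r2<-Add2 // r0:7,r1:1,r2:Add2,r3:8,r4:Mul2,r5:Add1
cycle 5: CDB Add1=14; issue ADD r5<-Add1 // r0:7,r1:1,r2:Add2,r3:8,r4:Mul2,r5:Add1
cycle 6: CDB Add2=6; issue SUB r4<-Add2 // r0:7,r1:1,r2:6,r3:8,r4:Add2,r5:Add1
cycle 7: CDB Add1=8 // r0:7,r1:1,r2:6,r3:8,r4:Add2,r5:8
cycle 8: CDB Mul1=8 // r0:7,r1:1,r2:6,r3:8,r4:Add2,r5:8
cycle 9: CDB Add2=0 // r0:7,r1:1,r2:6,r3:8,r4:0,r5:8

STATUS = VALUE 0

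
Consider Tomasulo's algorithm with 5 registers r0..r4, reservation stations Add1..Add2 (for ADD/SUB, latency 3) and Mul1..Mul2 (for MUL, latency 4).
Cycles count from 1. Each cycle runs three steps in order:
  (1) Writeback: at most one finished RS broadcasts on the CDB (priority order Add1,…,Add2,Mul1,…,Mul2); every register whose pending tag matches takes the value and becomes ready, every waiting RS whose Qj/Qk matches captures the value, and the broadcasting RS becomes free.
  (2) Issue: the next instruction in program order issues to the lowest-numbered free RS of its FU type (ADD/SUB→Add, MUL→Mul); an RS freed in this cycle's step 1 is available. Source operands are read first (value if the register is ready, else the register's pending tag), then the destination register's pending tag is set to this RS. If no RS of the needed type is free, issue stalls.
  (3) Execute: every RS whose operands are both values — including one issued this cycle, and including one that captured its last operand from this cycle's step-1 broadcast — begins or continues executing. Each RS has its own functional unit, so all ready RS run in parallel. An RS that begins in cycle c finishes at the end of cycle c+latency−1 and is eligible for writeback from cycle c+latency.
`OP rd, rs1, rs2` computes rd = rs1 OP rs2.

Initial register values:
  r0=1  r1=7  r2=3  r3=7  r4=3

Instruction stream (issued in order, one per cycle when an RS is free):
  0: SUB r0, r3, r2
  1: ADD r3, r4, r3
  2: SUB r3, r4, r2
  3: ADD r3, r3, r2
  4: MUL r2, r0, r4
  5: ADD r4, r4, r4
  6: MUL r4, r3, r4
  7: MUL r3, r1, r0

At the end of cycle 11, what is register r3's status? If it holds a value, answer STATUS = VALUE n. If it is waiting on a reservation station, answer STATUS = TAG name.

cycle 1: issue SUB r0<-Add1 // r0:Add1,r1:7,r2:3,r3:7,r4:3
cycle 2: issue ADD r3<-Add2 // r0:Add1,r1:7,r2:3,r3:Add2,r4:3
cycle 3: stall // r0:Add1,r1:7,r2:3,r3:Add2,r4:3
cycle 4: CDB Add1=4; issue SUB r3<-Add1 // r0:4,r1:7,r2:3,r3:Add1,r4:3
cycle 5: CDB Add2=10; issue ADD r3<-Add2 // r0:4,r1:7,r2:3,r3:Add2,r4:3
cycle 6: issue MUL r2<-Mul1 // r0:4,r1:7,r2:Mul1,r3:Add2,r4:3
cycle 7: CDB Add1=0; issue ADD r4<-Add1 // r0:4,r1:7,r2:Mul1,r3:Add2,r4:Add1
cycle 8: issue MUL r4<-Mul2 // r0:4,r1:7,r2:Mul1,r3:Add2,r4:Mul2
cycle 9: stall // r0:4,r1:7,r2:Mul1,r3:Add2,r4:Mul2
cycle 10: CDB Add1=6; stall // r0:4,r1:7,r2:Mul1,r3:Add2,r4:Mul2
cycle 11: CDB Add2=3; stall // r0:4,r1:7,r2:Mul1,r3:3,r4:Mul2

STATUS = VALUE 3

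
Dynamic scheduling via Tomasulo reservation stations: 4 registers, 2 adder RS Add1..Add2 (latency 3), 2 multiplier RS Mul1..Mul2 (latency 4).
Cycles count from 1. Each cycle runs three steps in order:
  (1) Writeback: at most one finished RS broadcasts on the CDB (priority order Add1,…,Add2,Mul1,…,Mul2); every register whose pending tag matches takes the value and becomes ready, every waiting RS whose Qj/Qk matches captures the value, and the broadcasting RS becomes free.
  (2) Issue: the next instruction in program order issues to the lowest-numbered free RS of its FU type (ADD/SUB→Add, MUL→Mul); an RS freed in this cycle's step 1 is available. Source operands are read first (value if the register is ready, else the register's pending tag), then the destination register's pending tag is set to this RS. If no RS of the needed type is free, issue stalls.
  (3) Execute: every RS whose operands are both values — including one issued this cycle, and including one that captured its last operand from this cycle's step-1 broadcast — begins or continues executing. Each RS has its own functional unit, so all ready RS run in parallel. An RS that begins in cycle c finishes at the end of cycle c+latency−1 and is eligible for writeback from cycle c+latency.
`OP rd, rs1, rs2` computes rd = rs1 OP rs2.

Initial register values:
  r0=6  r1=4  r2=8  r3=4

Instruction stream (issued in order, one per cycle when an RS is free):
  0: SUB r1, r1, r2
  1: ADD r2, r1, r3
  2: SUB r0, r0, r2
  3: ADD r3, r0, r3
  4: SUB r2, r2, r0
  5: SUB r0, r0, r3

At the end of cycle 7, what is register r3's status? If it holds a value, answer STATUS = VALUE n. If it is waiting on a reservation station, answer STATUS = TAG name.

  c1: issue SUB r1<-Add1  regs: r0:6,r1:Add1,r2:8,r3:4
  c2: issue ADD r2<-Add2  regs: r0:6,r1:Add1,r2:Add2,r3:4
  c3: stall  regs: r0:6,r1:Add1,r2:Add2,r3:4
  c4: CDB Add1=-4; issue SUB r0<-Add1  regs: r0:Add1,r1:-4,r2:Add2,r3:4
  c5: stall  regs: r0:Add1,r1:-4,r2:Add2,r3:4
  c6: stall  regs: r0:Add1,r1:-4,r2:Add2,r3:4
  c7: CDB Add2=0; issue ADD r3<-Add2  regs: r0:Add1,r1:-4,r2:0,r3:Add2

STATUS = TAG Add2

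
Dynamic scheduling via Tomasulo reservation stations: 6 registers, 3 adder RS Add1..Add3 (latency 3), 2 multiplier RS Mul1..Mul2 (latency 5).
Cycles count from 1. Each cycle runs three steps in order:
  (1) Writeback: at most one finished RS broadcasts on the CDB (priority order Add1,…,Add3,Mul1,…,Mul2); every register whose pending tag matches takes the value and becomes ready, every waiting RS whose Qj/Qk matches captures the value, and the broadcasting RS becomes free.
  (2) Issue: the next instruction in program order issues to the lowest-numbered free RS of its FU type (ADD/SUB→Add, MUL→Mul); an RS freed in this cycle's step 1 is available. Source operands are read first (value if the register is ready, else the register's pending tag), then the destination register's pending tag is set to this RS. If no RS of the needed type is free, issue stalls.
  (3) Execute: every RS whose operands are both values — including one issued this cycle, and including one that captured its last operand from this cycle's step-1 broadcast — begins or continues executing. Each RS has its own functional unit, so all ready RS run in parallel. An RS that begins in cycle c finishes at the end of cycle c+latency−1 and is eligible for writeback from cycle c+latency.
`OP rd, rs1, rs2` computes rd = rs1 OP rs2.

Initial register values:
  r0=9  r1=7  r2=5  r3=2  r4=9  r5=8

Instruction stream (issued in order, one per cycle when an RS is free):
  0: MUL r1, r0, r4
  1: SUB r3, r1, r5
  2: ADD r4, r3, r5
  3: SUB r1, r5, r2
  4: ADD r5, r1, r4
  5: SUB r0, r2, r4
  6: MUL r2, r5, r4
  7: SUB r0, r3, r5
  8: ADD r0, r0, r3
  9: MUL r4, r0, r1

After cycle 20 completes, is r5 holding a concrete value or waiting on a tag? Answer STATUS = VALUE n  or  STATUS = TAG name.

cycle 1: issue MUL r1<-Mul1 // r0:9,r1:Mul1,r2:5,r3:2,r4:9,r5:8
cycle 2: issue SUB r3<-Add1 // r0:9,r1:Mul1,r2:5,r3:Add1,r4:9,r5:8
cycle 3: issue ADD r4<-Add2 // r0:9,r1:Mul1,r2:5,r3:Add1,r4:Add2,r5:8
cycle 4: issue SUB r1<-Add3 // r0:9,r1:Add3,r2:5,r3:Add1,r4:Add2,r5:8
cycle 5: stall // r0:9,r1:Add3,r2:5,r3:Add1,r4:Add2,r5:8
cycle 6: CDB Mul1=81; stall // r0:9,r1:Add3,r2:5,r3:Add1,r4:Add2,r5:8
cycle 7: CDB Add3=3; issue ADD r5<-Add3 // r0:9,r1:3,r2:5,r3:Add1,r4:Add2,r5:Add3
cycle 8: stall // r0:9,r1:3,r2:5,r3:Add1,r4:Add2,r5:Add3
cycle 9: CDB Add1=73; issue SUB r0<-Add1 // r0:Add1,r1:3,r2:5,r3:73,r4:Add2,r5:Add3
cycle 10: issue MUL r2<-Mul1 // r0:Add1,r1:3,r2:Mul1,r3:73,r4:Add2,r5:Add3
cycle 11: stall // r0:Add1,r1:3,r2:Mul1,r3:73,r4:Add2,r5:Add3
cycle 12: CDB Add2=81; issue SUB r0<-Add2 // r0:Add2,r1:3,r2:Mul1,r3:73,r4:81,r5:Add3
cycle 13: stall // r0:Add2,r1:3,r2:Mul1,r3:73,r4:81,r5:Add3
cycle 14: stall // r0:Add2,r1:3,r2:Mul1,r3:73,r4:81,r5:Add3
cycle 15: CDB Add1=-76; issue ADD r0<-Add1 // r0:Add1,r1:3,r2:Mul1,r3:73,r4:81,r5:Add3
cycle 16: CDB Add3=84; issue MUL r4<-Mul2 // r0:Add1,r1:3,r2:Mul1,r3:73,r4:Mul2,r5:84
cycle 17: - // r0:Add1,r1:3,r2:Mul1,r3:73,r4:Mul2,r5:84
cycle 18: - // r0:Add1,r1:3,r2:Mul1,r3:73,r4:Mul2,r5:84
cycle 19: CDB Add2=-11 // r0:Add1,r1:3,r2:Mul1,r3:73,r4:Mul2,r5:84
cycle 20: - // r0:Add1,r1:3,r2:Mul1,r3:73,r4:Mul2,r5:84

STATUS = VALUE 84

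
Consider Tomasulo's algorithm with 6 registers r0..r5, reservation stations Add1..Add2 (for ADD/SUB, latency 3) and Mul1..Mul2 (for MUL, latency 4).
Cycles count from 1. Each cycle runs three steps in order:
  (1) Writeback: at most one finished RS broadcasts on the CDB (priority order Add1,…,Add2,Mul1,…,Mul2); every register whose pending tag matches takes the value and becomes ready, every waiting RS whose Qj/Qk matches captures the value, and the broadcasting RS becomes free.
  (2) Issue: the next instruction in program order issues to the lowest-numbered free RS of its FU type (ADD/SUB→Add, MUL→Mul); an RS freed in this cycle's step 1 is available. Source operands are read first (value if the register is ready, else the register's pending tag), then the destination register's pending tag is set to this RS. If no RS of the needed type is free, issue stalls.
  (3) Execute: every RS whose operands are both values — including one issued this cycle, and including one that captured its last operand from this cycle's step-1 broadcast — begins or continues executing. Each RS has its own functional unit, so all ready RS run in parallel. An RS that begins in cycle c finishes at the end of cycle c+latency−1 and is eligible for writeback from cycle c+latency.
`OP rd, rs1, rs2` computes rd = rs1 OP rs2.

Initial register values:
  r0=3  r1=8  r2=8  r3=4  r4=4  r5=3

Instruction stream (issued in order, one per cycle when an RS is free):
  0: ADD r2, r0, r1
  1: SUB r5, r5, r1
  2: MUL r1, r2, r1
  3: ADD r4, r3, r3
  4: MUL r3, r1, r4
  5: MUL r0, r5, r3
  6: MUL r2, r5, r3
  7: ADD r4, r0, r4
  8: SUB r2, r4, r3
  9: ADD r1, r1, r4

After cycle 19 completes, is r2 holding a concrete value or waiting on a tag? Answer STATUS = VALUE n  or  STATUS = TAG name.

STATUS = TAG Add2

cycle 1: issue ADD r2<-Add1 // r0:3,r1:8,r2:Add1,r3:4,r4:4,r5:3
cycle 2: issue SUB r5<-Add2 // r0:3,r1:8,r2:Add1,r3:4,r4:4,r5:Add2
cycle 3: issue MUL r1<-Mul1 // r0:3,r1:Mul1,r2:Add1,r3:4,r4:4,r5:Add2
cycle 4: CDB Add1=11; issue ADD r4<-Add1 // r0:3,r1:Mul1,r2:11,r3:4,r4:Add1,r5:Add2
cycle 5: CDB Add2=-5; issue MUL r3<-Mul2 // r0:3,r1:Mul1,r2:11,r3:Mul2,r4:Add1,r5:-5
cycle 6: stall // r0:3,r1:Mul1,r2:11,r3:Mul2,r4:Add1,r5:-5
cycle 7: CDB Add1=8; stall // r0:3,r1:Mul1,r2:11,r3:Mul2,r4:8,r5:-5
cycle 8: CDB Mul1=88; issue MUL r0<-Mul1 // r0:Mul1,r1:88,r2:11,r3:Mul2,r4:8,r5:-5
cycle 9: stall // r0:Mul1,r1:88,r2:11,r3:Mul2,r4:8,r5:-5
cycle 10: stall // r0:Mul1,r1:88,r2:11,r3:Mul2,r4:8,r5:-5
cycle 11: stall // r0:Mul1,r1:88,r2:11,r3:Mul2,r4:8,r5:-5
cycle 12: CDB Mul2=704; issue MUL r2<-Mul2 // r0:Mul1,r1:88,r2:Mul2,r3:704,r4:8,r5:-5
cycle 13: issue ADD r4<-Add1 // r0:Mul1,r1:88,r2:Mul2,r3:704,r4:Add1,r5:-5
cycle 14: issue SUB r2<-Add2 // r0:Mul1,r1:88,r2:Add2,r3:704,r4:Add1,r5:-5
cycle 15: stall // r0:Mul1,r1:88,r2:Add2,r3:704,r4:Add1,r5:-5
cycle 16: CDB Mul1=-3520; stall // r0:-3520,r1:88,r2:Add2,r3:704,r4:Add1,r5:-5
cycle 17: CDB Mul2=-3520; stall // r0:-3520,r1:88,r2:Add2,r3:704,r4:Add1,r5:-5
cycle 18: stall // r0:-3520,r1:88,r2:Add2,r3:704,r4:Add1,r5:-5
cycle 19: CDB Add1=-3512; issue ADD r1<-Add1 // r0:-3520,r1:Add1,r2:Add2,r3:704,r4:-3512,r5:-5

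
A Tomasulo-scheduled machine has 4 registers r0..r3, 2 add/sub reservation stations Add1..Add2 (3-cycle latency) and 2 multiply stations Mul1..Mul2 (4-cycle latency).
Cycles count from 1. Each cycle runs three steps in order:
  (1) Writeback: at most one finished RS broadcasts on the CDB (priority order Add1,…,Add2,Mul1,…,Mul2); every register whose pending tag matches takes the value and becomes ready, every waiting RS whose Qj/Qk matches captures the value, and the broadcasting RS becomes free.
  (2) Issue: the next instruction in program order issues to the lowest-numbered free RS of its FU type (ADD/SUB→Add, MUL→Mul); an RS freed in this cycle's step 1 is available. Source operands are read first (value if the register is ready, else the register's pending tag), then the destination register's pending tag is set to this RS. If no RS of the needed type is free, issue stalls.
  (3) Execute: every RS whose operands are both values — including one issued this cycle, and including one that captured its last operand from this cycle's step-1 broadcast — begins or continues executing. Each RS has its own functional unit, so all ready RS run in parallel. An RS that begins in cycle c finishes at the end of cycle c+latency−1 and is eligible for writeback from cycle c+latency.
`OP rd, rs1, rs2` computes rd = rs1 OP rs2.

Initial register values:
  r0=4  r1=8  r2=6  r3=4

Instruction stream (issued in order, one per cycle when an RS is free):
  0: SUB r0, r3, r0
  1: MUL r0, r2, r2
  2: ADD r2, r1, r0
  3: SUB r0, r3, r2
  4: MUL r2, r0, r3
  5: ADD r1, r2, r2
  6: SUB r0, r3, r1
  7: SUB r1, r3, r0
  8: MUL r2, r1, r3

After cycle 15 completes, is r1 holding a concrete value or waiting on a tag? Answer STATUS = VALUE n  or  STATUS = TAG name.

STATUS = TAG Add2

  c1: issue SUB r0<-Add1  regs: r0:Add1,r1:8,r2:6,r3:4
  c2: issue MUL r0<-Mul1  regs: r0:Mul1,r1:8,r2:6,r3:4
  c3: issue ADD r2<-Add2  regs: r0:Mul1,r1:8,r2:Add2,r3:4
  c4: CDB Add1=0; issue SUB r0<-Add1  regs: r0:Add1,r1:8,r2:Add2,r3:4
  c5: issue MUL r2<-Mul2  regs: r0:Add1,r1:8,r2:Mul2,r3:4
  c6: CDB Mul1=36; stall  regs: r0:Add1,r1:8,r2:Mul2,r3:4
  c7: stall  regs: r0:Add1,r1:8,r2:Mul2,r3:4
  c8: stall  regs: r0:Add1,r1:8,r2:Mul2,r3:4
  c9: CDB Add2=44; issue ADD r1<-Add2  regs: r0:Add1,r1:Add2,r2:Mul2,r3:4
  c10: stall  regs: r0:Add1,r1:Add2,r2:Mul2,r3:4
  c11: stall  regs: r0:Add1,r1:Add2,r2:Mul2,r3:4
  c12: CDB Add1=-40; issue SUB r0<-Add1  regs: r0:Add1,r1:Add2,r2:Mul2,r3:4
  c13: stall  regs: r0:Add1,r1:Add2,r2:Mul2,r3:4
  c14: stall  regs: r0:Add1,r1:Add2,r2:Mul2,r3:4
  c15: stall  regs: r0:Add1,r1:Add2,r2:Mul2,r3:4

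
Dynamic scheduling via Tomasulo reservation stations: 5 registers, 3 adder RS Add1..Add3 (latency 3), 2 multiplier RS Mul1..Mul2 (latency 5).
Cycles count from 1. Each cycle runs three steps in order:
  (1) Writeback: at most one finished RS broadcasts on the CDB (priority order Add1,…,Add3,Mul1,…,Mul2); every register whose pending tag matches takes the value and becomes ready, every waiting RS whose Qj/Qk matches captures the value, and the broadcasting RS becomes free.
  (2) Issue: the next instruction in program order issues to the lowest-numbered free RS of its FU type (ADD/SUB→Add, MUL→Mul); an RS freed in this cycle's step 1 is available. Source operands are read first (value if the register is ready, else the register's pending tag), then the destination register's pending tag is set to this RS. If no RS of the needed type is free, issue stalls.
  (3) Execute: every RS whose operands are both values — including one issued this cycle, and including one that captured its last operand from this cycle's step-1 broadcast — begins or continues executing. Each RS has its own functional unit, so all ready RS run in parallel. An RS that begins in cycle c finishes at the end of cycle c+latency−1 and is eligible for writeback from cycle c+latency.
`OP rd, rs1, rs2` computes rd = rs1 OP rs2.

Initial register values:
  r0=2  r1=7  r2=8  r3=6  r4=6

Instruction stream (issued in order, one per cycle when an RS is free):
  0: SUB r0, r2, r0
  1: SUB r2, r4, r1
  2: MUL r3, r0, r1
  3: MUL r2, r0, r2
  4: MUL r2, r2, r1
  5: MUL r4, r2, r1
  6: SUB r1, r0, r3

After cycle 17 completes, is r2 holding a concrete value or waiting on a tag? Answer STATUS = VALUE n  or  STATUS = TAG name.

c1: issue SUB r0<-Add1 | r0:Add1,r1:7,r2:8,r3:6,r4:6
c2: issue SUB r2<-Add2 | r0:Add1,r1:7,r2:Add2,r3:6,r4:6
c3: issue MUL r3<-Mul1 | r0:Add1,r1:7,r2:Add2,r3:Mul1,r4:6
c4: CDB Add1=6; issue MUL r2<-Mul2 | r0:6,r1:7,r2:Mul2,r3:Mul1,r4:6
c5: CDB Add2=-1; stall | r0:6,r1:7,r2:Mul2,r3:Mul1,r4:6
c6: stall | r0:6,r1:7,r2:Mul2,r3:Mul1,r4:6
c7: stall | r0:6,r1:7,r2:Mul2,r3:Mul1,r4:6
c8: stall | r0:6,r1:7,r2:Mul2,r3:Mul1,r4:6
c9: CDB Mul1=42; issue MUL r2<-Mul1 | r0:6,r1:7,r2:Mul1,r3:42,r4:6
c10: CDB Mul2=-6; issue MUL r4<-Mul2 | r0:6,r1:7,r2:Mul1,r3:42,r4:Mul2
c11: issue SUB r1<-Add1 | r0:6,r1:Add1,r2:Mul1,r3:42,r4:Mul2
c12: - | r0:6,r1:Add1,r2:Mul1,r3:42,r4:Mul2
c13: - | r0:6,r1:Add1,r2:Mul1,r3:42,r4:Mul2
c14: CDB Add1=-36 | r0:6,r1:-36,r2:Mul1,r3:42,r4:Mul2
c15: CDB Mul1=-42 | r0:6,r1:-36,r2:-42,r3:42,r4:Mul2
c16: - | r0:6,r1:-36,r2:-42,r3:42,r4:Mul2
c17: - | r0:6,r1:-36,r2:-42,r3:42,r4:Mul2

STATUS = VALUE -42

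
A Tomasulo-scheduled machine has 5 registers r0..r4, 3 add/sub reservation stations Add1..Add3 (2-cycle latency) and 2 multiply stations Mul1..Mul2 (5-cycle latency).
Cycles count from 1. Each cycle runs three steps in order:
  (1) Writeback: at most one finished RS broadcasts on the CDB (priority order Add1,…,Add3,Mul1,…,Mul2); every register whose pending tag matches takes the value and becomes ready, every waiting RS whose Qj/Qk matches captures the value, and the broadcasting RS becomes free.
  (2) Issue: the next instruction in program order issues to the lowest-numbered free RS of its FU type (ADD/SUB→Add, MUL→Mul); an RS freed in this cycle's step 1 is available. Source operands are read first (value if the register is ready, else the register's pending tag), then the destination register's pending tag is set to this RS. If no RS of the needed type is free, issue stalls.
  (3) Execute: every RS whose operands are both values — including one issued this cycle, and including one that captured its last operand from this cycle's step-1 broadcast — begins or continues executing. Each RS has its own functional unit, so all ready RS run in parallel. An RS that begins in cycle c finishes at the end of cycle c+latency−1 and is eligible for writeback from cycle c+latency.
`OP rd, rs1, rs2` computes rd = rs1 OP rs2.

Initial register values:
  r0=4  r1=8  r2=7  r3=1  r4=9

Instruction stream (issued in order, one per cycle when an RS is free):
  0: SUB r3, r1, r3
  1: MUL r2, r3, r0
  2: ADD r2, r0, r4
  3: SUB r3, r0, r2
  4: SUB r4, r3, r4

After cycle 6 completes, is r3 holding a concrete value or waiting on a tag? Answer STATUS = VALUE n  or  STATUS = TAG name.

STATUS = TAG Add2

  c1: issue SUB r3<-Add1  regs: r0:4,r1:8,r2:7,r3:Add1,r4:9
  c2: issue MUL r2<-Mul1  regs: r0:4,r1:8,r2:Mul1,r3:Add1,r4:9
  c3: CDB Add1=7; issue ADD r2<-Add1  regs: r0:4,r1:8,r2:Add1,r3:7,r4:9
  c4: issue SUB r3<-Add2  regs: r0:4,r1:8,r2:Add1,r3:Add2,r4:9
  c5: CDB Add1=13; issue SUB r4<-Add1  regs: r0:4,r1:8,r2:13,r3:Add2,r4:Add1
  c6: -  regs: r0:4,r1:8,r2:13,r3:Add2,r4:Add1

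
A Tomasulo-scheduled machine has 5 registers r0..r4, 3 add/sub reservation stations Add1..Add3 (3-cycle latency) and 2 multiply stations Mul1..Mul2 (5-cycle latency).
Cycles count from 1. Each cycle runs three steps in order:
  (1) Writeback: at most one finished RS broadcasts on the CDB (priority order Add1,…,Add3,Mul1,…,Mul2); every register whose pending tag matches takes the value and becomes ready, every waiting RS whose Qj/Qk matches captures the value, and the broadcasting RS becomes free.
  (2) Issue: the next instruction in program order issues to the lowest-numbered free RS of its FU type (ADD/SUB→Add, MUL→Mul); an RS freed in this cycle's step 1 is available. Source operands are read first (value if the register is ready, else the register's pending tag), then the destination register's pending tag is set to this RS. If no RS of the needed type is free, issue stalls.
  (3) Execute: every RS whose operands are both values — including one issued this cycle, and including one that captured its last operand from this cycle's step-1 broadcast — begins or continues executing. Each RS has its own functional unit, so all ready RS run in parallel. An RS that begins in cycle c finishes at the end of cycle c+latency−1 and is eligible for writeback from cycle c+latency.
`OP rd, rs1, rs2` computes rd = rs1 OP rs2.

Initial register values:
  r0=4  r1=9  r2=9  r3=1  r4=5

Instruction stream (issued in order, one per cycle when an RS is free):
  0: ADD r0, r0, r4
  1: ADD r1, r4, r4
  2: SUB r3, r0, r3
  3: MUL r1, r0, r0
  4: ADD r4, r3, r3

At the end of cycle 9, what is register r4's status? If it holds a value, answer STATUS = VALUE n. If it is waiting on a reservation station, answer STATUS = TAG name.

STATUS = TAG Add1

cycle 1: issue ADD r0<-Add1 // r0:Add1,r1:9,r2:9,r3:1,r4:5
cycle 2: issue ADD r1<-Add2 // r0:Add1,r1:Add2,r2:9,r3:1,r4:5
cycle 3: issue SUB r3<-Add3 // r0:Add1,r1:Add2,r2:9,r3:Add3,r4:5
cycle 4: CDB Add1=9; issue MUL r1<-Mul1 // r0:9,r1:Mul1,r2:9,r3:Add3,r4:5
cycle 5: CDB Add2=10; issue ADD r4<-Add1 // r0:9,r1:Mul1,r2:9,r3:Add3,r4:Add1
cycle 6: - // r0:9,r1:Mul1,r2:9,r3:Add3,r4:Add1
cycle 7: CDB Add3=8 // r0:9,r1:Mul1,r2:9,r3:8,r4:Add1
cycle 8: - // r0:9,r1:Mul1,r2:9,r3:8,r4:Add1
cycle 9: CDB Mul1=81 // r0:9,r1:81,r2:9,r3:8,r4:Add1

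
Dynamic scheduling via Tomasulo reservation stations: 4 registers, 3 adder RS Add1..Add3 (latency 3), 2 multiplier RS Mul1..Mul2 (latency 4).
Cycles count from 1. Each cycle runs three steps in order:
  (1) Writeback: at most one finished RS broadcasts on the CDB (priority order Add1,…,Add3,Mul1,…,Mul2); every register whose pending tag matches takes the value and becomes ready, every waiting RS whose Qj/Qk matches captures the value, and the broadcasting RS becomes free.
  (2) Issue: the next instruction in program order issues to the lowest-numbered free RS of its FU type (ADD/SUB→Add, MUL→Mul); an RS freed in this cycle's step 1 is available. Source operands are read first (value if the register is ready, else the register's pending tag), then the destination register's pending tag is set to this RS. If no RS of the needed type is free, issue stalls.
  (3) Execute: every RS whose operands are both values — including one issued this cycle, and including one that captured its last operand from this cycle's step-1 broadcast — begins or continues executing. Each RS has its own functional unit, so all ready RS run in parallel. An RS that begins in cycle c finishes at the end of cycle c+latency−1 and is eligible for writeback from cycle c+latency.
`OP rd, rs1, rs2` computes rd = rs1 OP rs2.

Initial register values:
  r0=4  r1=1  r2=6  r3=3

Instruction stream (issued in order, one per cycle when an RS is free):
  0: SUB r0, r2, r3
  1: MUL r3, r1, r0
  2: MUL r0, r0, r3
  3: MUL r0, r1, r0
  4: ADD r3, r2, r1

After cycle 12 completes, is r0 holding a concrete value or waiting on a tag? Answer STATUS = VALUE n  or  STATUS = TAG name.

STATUS = TAG Mul1

cycle 1: issue SUB r0<-Add1 // r0:Add1,r1:1,r2:6,r3:3
cycle 2: issue MUL r3<-Mul1 // r0:Add1,r1:1,r2:6,r3:Mul1
cycle 3: issue MUL r0<-Mul2 // r0:Mul2,r1:1,r2:6,r3:Mul1
cycle 4: CDB Add1=3; stall // r0:Mul2,r1:1,r2:6,r3:Mul1
cycle 5: stall // r0:Mul2,r1:1,r2:6,r3:Mul1
cycle 6: stall // r0:Mul2,r1:1,r2:6,r3:Mul1
cycle 7: stall // r0:Mul2,r1:1,r2:6,r3:Mul1
cycle 8: CDB Mul1=3; issue MUL r0<-Mul1 // r0:Mul1,r1:1,r2:6,r3:3
cycle 9: issue ADD r3<-Add1 // r0:Mul1,r1:1,r2:6,r3:Add1
cycle 10: - // r0:Mul1,r1:1,r2:6,r3:Add1
cycle 11: - // r0:Mul1,r1:1,r2:6,r3:Add1
cycle 12: CDB Add1=7 // r0:Mul1,r1:1,r2:6,r3:7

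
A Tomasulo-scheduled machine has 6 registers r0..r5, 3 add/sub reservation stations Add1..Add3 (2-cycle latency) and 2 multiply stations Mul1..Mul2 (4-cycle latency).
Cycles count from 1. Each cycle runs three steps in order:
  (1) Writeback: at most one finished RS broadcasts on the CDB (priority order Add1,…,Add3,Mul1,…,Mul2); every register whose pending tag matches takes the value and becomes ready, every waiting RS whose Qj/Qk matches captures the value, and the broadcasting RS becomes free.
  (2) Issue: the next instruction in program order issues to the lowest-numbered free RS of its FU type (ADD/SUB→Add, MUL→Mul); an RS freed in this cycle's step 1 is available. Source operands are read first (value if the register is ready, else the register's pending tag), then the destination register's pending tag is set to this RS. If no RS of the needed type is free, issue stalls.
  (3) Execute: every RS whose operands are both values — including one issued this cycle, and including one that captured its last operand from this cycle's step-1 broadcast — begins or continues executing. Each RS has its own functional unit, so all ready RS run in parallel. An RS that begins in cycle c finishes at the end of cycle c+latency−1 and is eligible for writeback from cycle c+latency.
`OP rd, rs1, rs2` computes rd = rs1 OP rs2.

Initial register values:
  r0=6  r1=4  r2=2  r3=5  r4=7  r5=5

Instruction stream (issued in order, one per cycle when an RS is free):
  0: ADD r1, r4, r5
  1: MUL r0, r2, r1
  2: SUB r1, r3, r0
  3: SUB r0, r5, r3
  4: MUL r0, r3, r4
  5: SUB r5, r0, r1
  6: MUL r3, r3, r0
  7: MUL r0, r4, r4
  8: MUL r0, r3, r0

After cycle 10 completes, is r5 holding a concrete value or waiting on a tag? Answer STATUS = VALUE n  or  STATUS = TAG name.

STATUS = TAG Add2

cycle 1: issue ADD r1<-Add1 // r0:6,r1:Add1,r2:2,r3:5,r4:7,r5:5
cycle 2: issue MUL r0<-Mul1 // r0:Mul1,r1:Add1,r2:2,r3:5,r4:7,r5:5
cycle 3: CDB Add1=12; issue SUB r1<-Add1 // r0:Mul1,r1:Add1,r2:2,r3:5,r4:7,r5:5
cycle 4: issue SUB r0<-Add2 // r0:Add2,r1:Add1,r2:2,r3:5,r4:7,r5:5
cycle 5: issue MUL r0<-Mul2 // r0:Mul2,r1:Add1,r2:2,r3:5,r4:7,r5:5
cycle 6: CDB Add2=0; issue SUB r5<-Add2 // r0:Mul2,r1:Add1,r2:2,r3:5,r4:7,r5:Add2
cycle 7: CDB Mul1=24; issue MUL r3<-Mul1 // r0:Mul2,r1:Add1,r2:2,r3:Mul1,r4:7,r5:Add2
cycle 8: stall // r0:Mul2,r1:Add1,r2:2,r3:Mul1,r4:7,r5:Add2
cycle 9: CDB Add1=-19; stall // r0:Mul2,r1:-19,r2:2,r3:Mul1,r4:7,r5:Add2
cycle 10: CDB Mul2=35; issue MUL r0<-Mul2 // r0:Mul2,r1:-19,r2:2,r3:Mul1,r4:7,r5:Add2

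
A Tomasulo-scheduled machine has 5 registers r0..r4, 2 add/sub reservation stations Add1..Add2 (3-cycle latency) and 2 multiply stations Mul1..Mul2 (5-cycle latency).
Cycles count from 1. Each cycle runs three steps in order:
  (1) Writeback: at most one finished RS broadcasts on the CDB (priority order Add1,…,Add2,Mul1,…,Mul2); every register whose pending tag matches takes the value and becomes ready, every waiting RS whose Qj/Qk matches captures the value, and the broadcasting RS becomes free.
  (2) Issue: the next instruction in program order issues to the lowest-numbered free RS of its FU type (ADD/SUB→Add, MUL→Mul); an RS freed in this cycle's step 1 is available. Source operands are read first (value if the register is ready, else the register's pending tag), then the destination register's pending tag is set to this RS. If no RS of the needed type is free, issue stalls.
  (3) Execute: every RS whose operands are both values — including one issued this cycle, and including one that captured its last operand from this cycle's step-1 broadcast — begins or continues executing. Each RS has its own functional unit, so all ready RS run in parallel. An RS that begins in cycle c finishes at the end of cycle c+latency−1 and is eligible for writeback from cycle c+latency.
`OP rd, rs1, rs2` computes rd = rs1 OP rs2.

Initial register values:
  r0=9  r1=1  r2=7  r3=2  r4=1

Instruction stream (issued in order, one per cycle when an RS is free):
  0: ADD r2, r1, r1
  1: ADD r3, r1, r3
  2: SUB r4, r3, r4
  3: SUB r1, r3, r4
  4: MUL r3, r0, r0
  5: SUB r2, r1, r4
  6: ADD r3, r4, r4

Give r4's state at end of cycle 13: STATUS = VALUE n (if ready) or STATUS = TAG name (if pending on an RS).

STATUS = VALUE 2

cycle 1: issue ADD r2<-Add1 // r0:9,r1:1,r2:Add1,r3:2,r4:1
cycle 2: issue ADD r3<-Add2 // r0:9,r1:1,r2:Add1,r3:Add2,r4:1
cycle 3: stall // r0:9,r1:1,r2:Add1,r3:Add2,r4:1
cycle 4: CDB Add1=2; issue SUB r4<-Add1 // r0:9,r1:1,r2:2,r3:Add2,r4:Add1
cycle 5: CDB Add2=3; issue SUB r1<-Add2 // r0:9,r1:Add2,r2:2,r3:3,r4:Add1
cycle 6: issue MUL r3<-Mul1 // r0:9,r1:Add2,r2:2,r3:Mul1,r4:Add1
cycle 7: stall // r0:9,r1:Add2,r2:2,r3:Mul1,r4:Add1
cycle 8: CDB Add1=2; issue SUB r2<-Add1 // r0:9,r1:Add2,r2:Add1,r3:Mul1,r4:2
cycle 9: stall // r0:9,r1:Add2,r2:Add1,r3:Mul1,r4:2
cycle 10: stall // r0:9,r1:Add2,r2:Add1,r3:Mul1,r4:2
cycle 11: CDB Add2=1; issue ADD r3<-Add2 // r0:9,r1:1,r2:Add1,r3:Add2,r4:2
cycle 12: CDB Mul1=81 // r0:9,r1:1,r2:Add1,r3:Add2,r4:2
cycle 13: - // r0:9,r1:1,r2:Add1,r3:Add2,r4:2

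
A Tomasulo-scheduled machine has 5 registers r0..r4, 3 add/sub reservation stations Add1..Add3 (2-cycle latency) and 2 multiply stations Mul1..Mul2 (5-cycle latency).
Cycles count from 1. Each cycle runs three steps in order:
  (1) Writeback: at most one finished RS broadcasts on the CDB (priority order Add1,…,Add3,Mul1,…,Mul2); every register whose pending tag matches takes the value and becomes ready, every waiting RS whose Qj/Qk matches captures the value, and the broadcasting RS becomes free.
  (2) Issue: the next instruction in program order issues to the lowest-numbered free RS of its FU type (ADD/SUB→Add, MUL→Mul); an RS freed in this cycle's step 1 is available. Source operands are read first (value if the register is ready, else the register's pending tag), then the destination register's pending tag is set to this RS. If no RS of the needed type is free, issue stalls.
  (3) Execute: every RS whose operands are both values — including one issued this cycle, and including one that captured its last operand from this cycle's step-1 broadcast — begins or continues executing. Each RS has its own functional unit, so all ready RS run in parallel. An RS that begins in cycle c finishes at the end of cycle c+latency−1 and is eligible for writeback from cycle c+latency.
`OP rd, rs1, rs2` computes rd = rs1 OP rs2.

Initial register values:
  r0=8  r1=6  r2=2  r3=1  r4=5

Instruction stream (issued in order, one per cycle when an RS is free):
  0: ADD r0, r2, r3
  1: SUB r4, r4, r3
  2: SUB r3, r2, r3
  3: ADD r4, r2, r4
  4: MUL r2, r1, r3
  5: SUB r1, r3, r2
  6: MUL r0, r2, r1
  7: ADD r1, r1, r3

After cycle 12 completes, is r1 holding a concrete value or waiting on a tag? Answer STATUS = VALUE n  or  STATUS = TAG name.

STATUS = TAG Add2

c1: issue ADD r0<-Add1 | r0:Add1,r1:6,r2:2,r3:1,r4:5
c2: issue SUB r4<-Add2 | r0:Add1,r1:6,r2:2,r3:1,r4:Add2
c3: CDB Add1=3; issue SUB r3<-Add1 | r0:3,r1:6,r2:2,r3:Add1,r4:Add2
c4: CDB Add2=4; issue ADD r4<-Add2 | r0:3,r1:6,r2:2,r3:Add1,r4:Add2
c5: CDB Add1=1; issue MUL r2<-Mul1 | r0:3,r1:6,r2:Mul1,r3:1,r4:Add2
c6: CDB Add2=6; issue SUB r1<-Add1 | r0:3,r1:Add1,r2:Mul1,r3:1,r4:6
c7: issue MUL r0<-Mul2 | r0:Mul2,r1:Add1,r2:Mul1,r3:1,r4:6
c8: issue ADD r1<-Add2 | r0:Mul2,r1:Add2,r2:Mul1,r3:1,r4:6
c9: - | r0:Mul2,r1:Add2,r2:Mul1,r3:1,r4:6
c10: CDB Mul1=6 | r0:Mul2,r1:Add2,r2:6,r3:1,r4:6
c11: - | r0:Mul2,r1:Add2,r2:6,r3:1,r4:6
c12: CDB Add1=-5 | r0:Mul2,r1:Add2,r2:6,r3:1,r4:6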